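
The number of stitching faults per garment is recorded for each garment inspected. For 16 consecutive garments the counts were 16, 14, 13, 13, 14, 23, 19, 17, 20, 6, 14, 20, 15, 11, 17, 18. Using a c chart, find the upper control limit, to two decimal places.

27.48

c̄ = (16 + 14 + 13 + 13 + 14 + 23 + 19 + 17 + 20 + 6 + 14 + 20 + 15 + 11 + 17 + 18) / 16 = 250 / 16 = 15.6250
UCL = c̄ + 3√c̄ = 15.6250 + 3 × √15.6250 = 15.6250 + 3 × 3.9528 = 27.4835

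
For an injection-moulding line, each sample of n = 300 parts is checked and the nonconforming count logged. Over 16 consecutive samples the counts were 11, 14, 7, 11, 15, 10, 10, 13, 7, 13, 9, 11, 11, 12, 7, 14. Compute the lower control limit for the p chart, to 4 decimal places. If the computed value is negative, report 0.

p̄ = Σdᵢ / (k·n) = 175 / (16 × 300) = 0.03646
LCL = p̄ − 3·√(p̄(1−p̄)/n) = 0.03646 − 3 × 0.01082 = 0.00399

0.0040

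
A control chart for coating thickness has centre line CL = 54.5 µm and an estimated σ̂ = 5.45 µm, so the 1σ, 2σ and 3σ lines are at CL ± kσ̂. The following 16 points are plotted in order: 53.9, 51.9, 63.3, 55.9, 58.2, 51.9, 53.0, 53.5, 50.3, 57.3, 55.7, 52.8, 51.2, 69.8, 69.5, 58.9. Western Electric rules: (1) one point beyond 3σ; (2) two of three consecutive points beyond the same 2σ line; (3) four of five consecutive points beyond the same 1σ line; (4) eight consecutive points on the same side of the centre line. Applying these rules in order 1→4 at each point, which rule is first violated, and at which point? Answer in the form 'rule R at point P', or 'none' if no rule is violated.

Zone of each point (C = within 1σ̂, B = 1σ̂–2σ̂, A = 2σ̂–3σ̂, * = beyond 3σ̂; sign = side of CL): 1:-C, 2:-C, 3:+B, 4:+C, 5:+C, 6:-C, 7:-C, 8:-C, 9:-C, 10:+C, 11:+C, 12:-C, 13:-C, 14:+A, 15:+A, 16:+C
Rule 2 (two of three consecutive points beyond the same 2σ limit) is satisfied at point 15.

rule 2 at point 15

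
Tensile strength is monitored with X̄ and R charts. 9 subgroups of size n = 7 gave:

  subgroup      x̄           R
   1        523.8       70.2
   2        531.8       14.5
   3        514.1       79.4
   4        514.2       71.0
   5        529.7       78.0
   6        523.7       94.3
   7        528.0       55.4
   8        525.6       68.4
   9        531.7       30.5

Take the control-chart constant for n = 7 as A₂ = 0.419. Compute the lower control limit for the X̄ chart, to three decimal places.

X̄̄ = (523.8 + 531.8 + 514.1 + 514.2 + 529.7 + 523.7 + 528.0 + 525.6 + 531.7) / 9 = 4722.6000 / 9 = 524.7333
R̄ = (70.2 + 14.5 + 79.4 + 71.0 + 78.0 + 94.3 + 55.4 + 68.4 + 30.5) / 9 = 561.7000 / 9 = 62.4111
LCL = X̄̄ − A₂·R̄ = 524.7333 − 0.419 × 62.4111 = 498.5831

498.583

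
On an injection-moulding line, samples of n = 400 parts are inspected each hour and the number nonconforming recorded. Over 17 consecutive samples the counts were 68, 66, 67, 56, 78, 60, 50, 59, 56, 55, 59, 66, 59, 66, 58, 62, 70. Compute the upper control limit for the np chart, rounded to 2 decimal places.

83.78

p̄ = Σdᵢ / (k·n) = 1055 / (17 × 400) = 0.15515
UCL = np̄ + 3·√(np̄(1−p̄)) = 62.0588 + 3 × √(62.0588×0.84485) = 62.0588 + 3 × 7.2409 = 83.7815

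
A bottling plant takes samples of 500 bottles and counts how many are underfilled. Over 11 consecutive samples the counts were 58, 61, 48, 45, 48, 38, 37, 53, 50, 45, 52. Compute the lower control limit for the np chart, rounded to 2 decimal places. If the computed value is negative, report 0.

p̄ = Σdᵢ / (k·n) = 535 / (11 × 500) = 0.09727
LCL = np̄ − 3·√(np̄(1−p̄)) = 48.6364 − 3 × 6.6261 = 28.7580

28.76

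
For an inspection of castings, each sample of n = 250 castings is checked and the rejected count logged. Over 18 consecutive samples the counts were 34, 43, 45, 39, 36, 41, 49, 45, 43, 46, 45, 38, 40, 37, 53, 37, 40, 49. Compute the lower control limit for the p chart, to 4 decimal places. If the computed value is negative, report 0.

p̄ = Σdᵢ / (k·n) = 760 / (18 × 250) = 0.16889
LCL = p̄ − 3·√(p̄(1−p̄)/n) = 0.16889 − 3 × 0.02370 = 0.09780

0.0978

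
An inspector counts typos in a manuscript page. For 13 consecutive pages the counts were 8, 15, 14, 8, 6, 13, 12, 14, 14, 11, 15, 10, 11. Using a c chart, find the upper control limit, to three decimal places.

21.840

c̄ = (8 + 15 + 14 + 8 + 6 + 13 + 12 + 14 + 14 + 11 + 15 + 10 + 11) / 13 = 151 / 13 = 11.6154
UCL = c̄ + 3√c̄ = 11.6154 + 3 × √11.6154 = 11.6154 + 3 × 3.4081 = 21.8398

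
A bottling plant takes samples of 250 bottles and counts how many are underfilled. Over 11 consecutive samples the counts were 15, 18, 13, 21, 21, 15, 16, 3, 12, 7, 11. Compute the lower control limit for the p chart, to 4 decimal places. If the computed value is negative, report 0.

p̄ = Σdᵢ / (k·n) = 152 / (11 × 250) = 0.05527
LCL = p̄ − 3·√(p̄(1−p̄)/n) = 0.05527 − 3 × 0.01445 = 0.01192

0.0119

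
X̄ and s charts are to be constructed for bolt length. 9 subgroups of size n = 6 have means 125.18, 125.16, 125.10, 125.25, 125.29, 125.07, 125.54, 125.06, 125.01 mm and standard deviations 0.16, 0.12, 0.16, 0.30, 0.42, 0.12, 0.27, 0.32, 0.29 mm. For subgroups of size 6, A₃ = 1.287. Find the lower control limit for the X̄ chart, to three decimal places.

X̄̄ = (125.18 + 125.16 + 125.10 + 125.25 + 125.29 + 125.07 + 125.54 + 125.06 + 125.01) / 9 = 125.1844
s̄ = (0.16 + 0.12 + 0.16 + 0.30 + 0.42 + 0.12 + 0.27 + 0.32 + 0.29) / 9 = 0.2400
LCL = X̄̄ − A₃·s̄ = 125.1844 − 1.287 × 0.2400 = 124.8756

124.876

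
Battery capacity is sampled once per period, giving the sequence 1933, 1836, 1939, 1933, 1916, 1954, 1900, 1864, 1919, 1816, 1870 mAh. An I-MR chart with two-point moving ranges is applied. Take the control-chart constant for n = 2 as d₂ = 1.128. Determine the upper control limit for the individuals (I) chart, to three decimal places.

X̄ = (1933 + 1836 + 1939 + 1933 + 1916 + 1954 + 1900 + 1864 + 1919 + 1816 + 1870) / 11 = 1898.1818
Moving ranges: 97, 103, 6, 17, 38, 54, 36, 55, 103, 54; M̄R̄ = 563.0000 / 10 = 56.3000
UCL = X̄ + 3·M̄R̄/d₂ = 1898.1818 + 3 × 56.3000 / 1.128 = 2047.9159

2047.916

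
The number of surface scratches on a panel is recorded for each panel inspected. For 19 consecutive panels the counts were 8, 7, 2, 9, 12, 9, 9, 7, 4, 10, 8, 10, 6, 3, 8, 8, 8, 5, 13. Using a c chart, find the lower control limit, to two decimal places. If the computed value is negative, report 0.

c̄ = (8 + 7 + 2 + 9 + 12 + 9 + 9 + 7 + 4 + 10 + 8 + 10 + 6 + 3 + 8 + 8 + 8 + 5 + 13) / 19 = 146 / 19 = 7.6842
LCL = c̄ − 3√c̄ = 7.6842 − 3 × 2.7720 = -0.6319 → 0 (cannot be negative)

0.00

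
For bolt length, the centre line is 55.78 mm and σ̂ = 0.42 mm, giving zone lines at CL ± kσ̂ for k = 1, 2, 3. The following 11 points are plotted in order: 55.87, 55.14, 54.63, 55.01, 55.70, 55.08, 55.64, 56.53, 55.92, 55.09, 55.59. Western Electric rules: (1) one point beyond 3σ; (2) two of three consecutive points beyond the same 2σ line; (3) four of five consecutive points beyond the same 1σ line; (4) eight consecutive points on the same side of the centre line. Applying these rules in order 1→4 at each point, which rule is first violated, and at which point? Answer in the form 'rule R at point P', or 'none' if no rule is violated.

Zone of each point (C = within 1σ̂, B = 1σ̂–2σ̂, A = 2σ̂–3σ̂, * = beyond 3σ̂; sign = side of CL): 1:+C, 2:-B, 3:-A, 4:-B, 5:-C, 6:-B, 7:-C, 8:+B, 9:+C, 10:-B, 11:-C
Rule 3 (four of five consecutive points beyond the same 1σ limit) is satisfied at point 6.

rule 3 at point 6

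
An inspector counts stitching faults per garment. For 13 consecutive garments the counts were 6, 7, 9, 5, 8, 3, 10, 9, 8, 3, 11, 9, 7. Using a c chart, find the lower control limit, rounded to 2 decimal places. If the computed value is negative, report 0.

c̄ = (6 + 7 + 9 + 5 + 8 + 3 + 10 + 9 + 8 + 3 + 11 + 9 + 7) / 13 = 95 / 13 = 7.3077
LCL = c̄ − 3√c̄ = 7.3077 − 3 × 2.7033 = -0.8021 → 0 (cannot be negative)

0.00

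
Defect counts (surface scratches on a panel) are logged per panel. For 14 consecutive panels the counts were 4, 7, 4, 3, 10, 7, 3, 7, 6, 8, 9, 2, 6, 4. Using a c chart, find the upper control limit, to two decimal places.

c̄ = (4 + 7 + 4 + 3 + 10 + 7 + 3 + 7 + 6 + 8 + 9 + 2 + 6 + 4) / 14 = 80 / 14 = 5.7143
UCL = c̄ + 3√c̄ = 5.7143 + 3 × √5.7143 = 5.7143 + 3 × 2.3905 = 12.8857

12.89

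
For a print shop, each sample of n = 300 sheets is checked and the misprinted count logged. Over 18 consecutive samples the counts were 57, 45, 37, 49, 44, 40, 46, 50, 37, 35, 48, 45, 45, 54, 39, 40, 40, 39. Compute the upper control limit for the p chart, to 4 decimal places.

p̄ = Σdᵢ / (k·n) = 790 / (18 × 300) = 0.14630
UCL = p̄ + 3·√(p̄(1−p̄)/n) = 0.14630 + 3 × √(0.14630×0.85370/300) = 0.14630 + 3 × 0.02040 = 0.20751

0.2075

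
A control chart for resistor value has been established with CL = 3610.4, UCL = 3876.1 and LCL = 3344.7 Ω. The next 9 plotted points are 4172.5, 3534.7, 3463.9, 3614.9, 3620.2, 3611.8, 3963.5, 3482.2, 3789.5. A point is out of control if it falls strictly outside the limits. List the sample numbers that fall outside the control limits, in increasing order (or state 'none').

1, 7

Compare each point to [3344.7, 3876.1]: sample 1 = 4172.5 > UCL; sample 7 = 3963.5 > UCL.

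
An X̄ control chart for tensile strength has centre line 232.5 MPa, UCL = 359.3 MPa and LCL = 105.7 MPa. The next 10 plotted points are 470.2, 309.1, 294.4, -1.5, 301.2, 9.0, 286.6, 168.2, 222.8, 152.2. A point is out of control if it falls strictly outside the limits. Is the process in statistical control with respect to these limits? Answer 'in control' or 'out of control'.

out of control

Compare each point to [105.7, 359.3]: sample 1 = 470.2 > UCL; sample 4 = -1.5 < LCL; sample 6 = 9.0 < LCL.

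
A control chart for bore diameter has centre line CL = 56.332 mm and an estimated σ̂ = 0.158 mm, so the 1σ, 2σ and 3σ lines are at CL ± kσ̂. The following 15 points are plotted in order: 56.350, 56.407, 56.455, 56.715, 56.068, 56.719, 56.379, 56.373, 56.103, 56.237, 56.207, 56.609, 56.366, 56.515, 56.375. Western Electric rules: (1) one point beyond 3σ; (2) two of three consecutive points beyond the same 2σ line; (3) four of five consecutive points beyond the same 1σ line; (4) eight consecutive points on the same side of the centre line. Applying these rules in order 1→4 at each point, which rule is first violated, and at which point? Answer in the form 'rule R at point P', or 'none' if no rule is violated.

rule 2 at point 6

Zone of each point (C = within 1σ̂, B = 1σ̂–2σ̂, A = 2σ̂–3σ̂, * = beyond 3σ̂; sign = side of CL): 1:+C, 2:+C, 3:+C, 4:+A, 5:-B, 6:+A, 7:+C, 8:+C, 9:-B, 10:-C, 11:-C, 12:+B, 13:+C, 14:+B, 15:+C
Rule 2 (two of three consecutive points beyond the same 2σ limit) is satisfied at point 6.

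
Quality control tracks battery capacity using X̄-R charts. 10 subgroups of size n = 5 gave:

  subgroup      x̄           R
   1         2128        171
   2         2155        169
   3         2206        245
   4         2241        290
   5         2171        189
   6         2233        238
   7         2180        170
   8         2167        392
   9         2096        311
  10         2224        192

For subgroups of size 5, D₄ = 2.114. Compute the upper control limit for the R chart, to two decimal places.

R̄ = (171 + 169 + 245 + 290 + 189 + 238 + 170 + 392 + 311 + 192) / 10 = 2367.0000 / 10 = 236.7000
UCL_R = D₄·R̄ = 2.114 × 236.7000 = 500.3838

500.38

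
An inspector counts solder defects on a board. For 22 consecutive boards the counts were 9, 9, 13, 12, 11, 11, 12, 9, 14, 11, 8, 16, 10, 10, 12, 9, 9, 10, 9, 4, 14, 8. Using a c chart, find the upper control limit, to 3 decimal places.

c̄ = (9 + 9 + 13 + 12 + 11 + 11 + 12 + 9 + 14 + 11 + 8 + 16 + 10 + 10 + 12 + 9 + 9 + 10 + 9 + 4 + 14 + 8) / 22 = 230 / 22 = 10.4545
UCL = c̄ + 3√c̄ = 10.4545 + 3 × √10.4545 = 10.4545 + 3 × 3.2333 = 20.1546

20.155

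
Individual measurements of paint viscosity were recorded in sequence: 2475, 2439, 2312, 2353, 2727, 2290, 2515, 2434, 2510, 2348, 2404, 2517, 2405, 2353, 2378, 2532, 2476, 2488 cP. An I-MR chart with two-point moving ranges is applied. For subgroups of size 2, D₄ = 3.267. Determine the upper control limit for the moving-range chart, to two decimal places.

411.07

Moving ranges: 36, 127, 41, 374, 437, 225, 81, 76, 162, 56, 113, 112, 52, 25, 154, 56, 12; M̄R̄ = 2139.0000 / 17 = 125.8235
UCL_MR = D₄·M̄R̄ = 3.267 × 125.8235 = 411.0655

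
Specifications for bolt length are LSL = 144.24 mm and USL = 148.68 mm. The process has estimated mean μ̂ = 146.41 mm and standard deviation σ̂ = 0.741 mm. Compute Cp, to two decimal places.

1.00

Cp = (USL − LSL) / (6σ̂) = (148.68 − 144.24) / (6 × 0.741) = 4.4400 / 4.4460 = 0.9987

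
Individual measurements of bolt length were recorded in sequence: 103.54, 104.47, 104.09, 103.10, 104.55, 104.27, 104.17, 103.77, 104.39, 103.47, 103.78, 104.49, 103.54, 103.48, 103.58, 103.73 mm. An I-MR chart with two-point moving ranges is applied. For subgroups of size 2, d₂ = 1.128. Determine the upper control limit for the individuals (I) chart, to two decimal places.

105.38

X̄ = (103.54 + 104.47 + 104.09 + 103.10 + 104.55 + 104.27 + 104.17 + 103.77 + 104.39 + 103.47 + 103.78 + 104.49 + 103.54 + 103.48 + 103.58 + 103.73) / 16 = 103.9013
Moving ranges: 0.93, 0.38, 0.99, 1.45, 0.28, 0.10, 0.40, 0.62, 0.92, 0.31, 0.71, 0.95, 0.06, 0.10, 0.15; M̄R̄ = 8.3500 / 15 = 0.5567
UCL = X̄ + 3·M̄R̄/d₂ = 103.9013 + 3 × 0.5567 / 1.128 = 105.3817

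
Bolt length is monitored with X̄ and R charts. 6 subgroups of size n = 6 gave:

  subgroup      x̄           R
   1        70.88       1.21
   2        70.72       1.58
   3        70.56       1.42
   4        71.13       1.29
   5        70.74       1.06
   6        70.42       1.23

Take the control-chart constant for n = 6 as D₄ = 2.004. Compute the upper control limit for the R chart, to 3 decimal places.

R̄ = (1.21 + 1.58 + 1.42 + 1.29 + 1.06 + 1.23) / 6 = 7.7900 / 6 = 1.2983
UCL_R = D₄·R̄ = 2.004 × 1.2983 = 2.6019

2.602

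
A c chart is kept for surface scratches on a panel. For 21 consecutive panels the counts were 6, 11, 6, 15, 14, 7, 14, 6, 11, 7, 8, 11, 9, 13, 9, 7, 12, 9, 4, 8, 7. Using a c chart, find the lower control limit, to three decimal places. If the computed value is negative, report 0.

0.120

c̄ = (6 + 11 + 6 + 15 + 14 + 7 + 14 + 6 + 11 + 7 + 8 + 11 + 9 + 13 + 9 + 7 + 12 + 9 + 4 + 8 + 7) / 21 = 194 / 21 = 9.2381
LCL = c̄ − 3√c̄ = 9.2381 − 3 × 3.0394 = 0.1198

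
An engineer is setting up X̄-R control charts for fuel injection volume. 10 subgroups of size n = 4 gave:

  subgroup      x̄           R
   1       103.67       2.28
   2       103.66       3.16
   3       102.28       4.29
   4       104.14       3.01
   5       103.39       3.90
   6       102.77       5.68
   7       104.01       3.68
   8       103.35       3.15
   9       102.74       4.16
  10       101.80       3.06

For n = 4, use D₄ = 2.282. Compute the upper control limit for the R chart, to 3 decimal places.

R̄ = (2.28 + 3.16 + 4.29 + 3.01 + 3.90 + 5.68 + 3.68 + 3.15 + 4.16 + 3.06) / 10 = 36.3700 / 10 = 3.6370
UCL_R = D₄·R̄ = 2.282 × 3.6370 = 8.2996

8.300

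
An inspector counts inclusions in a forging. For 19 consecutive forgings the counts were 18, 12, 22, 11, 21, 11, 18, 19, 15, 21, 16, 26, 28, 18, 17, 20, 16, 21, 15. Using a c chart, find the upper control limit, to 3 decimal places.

30.942

c̄ = (18 + 12 + 22 + 11 + 21 + 11 + 18 + 19 + 15 + 21 + 16 + 26 + 28 + 18 + 17 + 20 + 16 + 21 + 15) / 19 = 345 / 19 = 18.1579
UCL = c̄ + 3√c̄ = 18.1579 + 3 × √18.1579 = 18.1579 + 3 × 4.2612 = 30.9415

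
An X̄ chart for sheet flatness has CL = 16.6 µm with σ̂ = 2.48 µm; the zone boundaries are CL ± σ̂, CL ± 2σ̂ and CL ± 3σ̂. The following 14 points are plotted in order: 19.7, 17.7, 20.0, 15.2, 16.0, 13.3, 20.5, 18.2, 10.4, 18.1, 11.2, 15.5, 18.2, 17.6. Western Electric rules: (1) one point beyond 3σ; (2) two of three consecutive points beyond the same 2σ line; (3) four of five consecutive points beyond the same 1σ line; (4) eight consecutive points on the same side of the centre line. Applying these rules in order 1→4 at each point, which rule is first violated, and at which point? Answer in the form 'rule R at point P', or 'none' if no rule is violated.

Zone of each point (C = within 1σ̂, B = 1σ̂–2σ̂, A = 2σ̂–3σ̂, * = beyond 3σ̂; sign = side of CL): 1:+B, 2:+C, 3:+B, 4:-C, 5:-C, 6:-B, 7:+B, 8:+C, 9:-A, 10:+C, 11:-A, 12:-C, 13:+C, 14:+C
Rule 2 (two of three consecutive points beyond the same 2σ limit) is satisfied at point 11.

rule 2 at point 11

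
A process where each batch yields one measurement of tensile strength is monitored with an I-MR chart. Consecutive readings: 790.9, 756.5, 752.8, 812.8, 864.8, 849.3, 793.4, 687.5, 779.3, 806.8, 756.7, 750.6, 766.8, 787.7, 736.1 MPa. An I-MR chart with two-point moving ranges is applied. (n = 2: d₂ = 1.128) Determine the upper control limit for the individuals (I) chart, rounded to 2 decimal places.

891.85

X̄ = (790.9 + 756.5 + 752.8 + 812.8 + 864.8 + 849.3 + 793.4 + 687.5 + 779.3 + 806.8 + 756.7 + 750.6 + 766.8 + 787.7 + 736.1) / 15 = 779.4667
Moving ranges: 34.4, 3.7, 60.0, 52.0, 15.5, 55.9, 105.9, 91.8, 27.5, 50.1, 6.1, 16.2, 20.9, 51.6; M̄R̄ = 591.6000 / 14 = 42.2571
UCL = X̄ + 3·M̄R̄/d₂ = 779.4667 + 3 × 42.2571 / 1.128 = 891.8527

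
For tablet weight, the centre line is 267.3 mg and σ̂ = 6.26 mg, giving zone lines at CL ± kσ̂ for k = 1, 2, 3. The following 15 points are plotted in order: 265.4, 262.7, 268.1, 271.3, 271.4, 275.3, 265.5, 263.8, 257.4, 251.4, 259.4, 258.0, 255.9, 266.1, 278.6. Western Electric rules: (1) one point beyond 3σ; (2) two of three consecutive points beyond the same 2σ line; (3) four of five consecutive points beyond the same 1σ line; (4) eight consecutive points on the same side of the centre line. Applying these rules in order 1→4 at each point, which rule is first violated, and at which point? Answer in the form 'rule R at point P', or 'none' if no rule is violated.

rule 3 at point 12

Zone of each point (C = within 1σ̂, B = 1σ̂–2σ̂, A = 2σ̂–3σ̂, * = beyond 3σ̂; sign = side of CL): 1:-C, 2:-C, 3:+C, 4:+C, 5:+C, 6:+B, 7:-C, 8:-C, 9:-B, 10:-A, 11:-B, 12:-B, 13:-B, 14:-C, 15:+B
Rule 3 (four of five consecutive points beyond the same 1σ limit) is satisfied at point 12.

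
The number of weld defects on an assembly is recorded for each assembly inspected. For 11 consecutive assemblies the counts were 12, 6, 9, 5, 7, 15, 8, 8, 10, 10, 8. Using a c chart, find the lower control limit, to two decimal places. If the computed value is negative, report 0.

c̄ = (12 + 6 + 9 + 5 + 7 + 15 + 8 + 8 + 10 + 10 + 8) / 11 = 98 / 11 = 8.9091
LCL = c̄ − 3√c̄ = 8.9091 − 3 × 2.9848 = -0.0453 → 0 (cannot be negative)

0.00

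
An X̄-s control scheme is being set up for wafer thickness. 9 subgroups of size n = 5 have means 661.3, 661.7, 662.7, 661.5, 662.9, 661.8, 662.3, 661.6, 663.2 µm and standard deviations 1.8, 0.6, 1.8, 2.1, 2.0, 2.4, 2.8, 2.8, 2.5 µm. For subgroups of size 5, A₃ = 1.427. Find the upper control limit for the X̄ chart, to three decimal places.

665.092

X̄̄ = (661.3 + 661.7 + 662.7 + 661.5 + 662.9 + 661.8 + 662.3 + 661.6 + 663.2) / 9 = 662.1111
s̄ = (1.8 + 0.6 + 1.8 + 2.1 + 2.0 + 2.4 + 2.8 + 2.8 + 2.5) / 9 = 2.0889
UCL = X̄̄ + A₃·s̄ = 662.1111 + 1.427 × 2.0889 = 665.0920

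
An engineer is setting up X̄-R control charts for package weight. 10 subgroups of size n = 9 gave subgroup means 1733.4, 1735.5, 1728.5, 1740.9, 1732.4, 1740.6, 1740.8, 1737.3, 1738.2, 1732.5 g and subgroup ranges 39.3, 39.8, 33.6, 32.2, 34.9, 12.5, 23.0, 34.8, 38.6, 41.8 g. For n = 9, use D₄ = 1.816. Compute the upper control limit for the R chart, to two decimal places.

60.02

R̄ = (39.3 + 39.8 + 33.6 + 32.2 + 34.9 + 12.5 + 23.0 + 34.8 + 38.6 + 41.8) / 10 = 330.5000 / 10 = 33.0500
UCL_R = D₄·R̄ = 1.816 × 33.0500 = 60.0188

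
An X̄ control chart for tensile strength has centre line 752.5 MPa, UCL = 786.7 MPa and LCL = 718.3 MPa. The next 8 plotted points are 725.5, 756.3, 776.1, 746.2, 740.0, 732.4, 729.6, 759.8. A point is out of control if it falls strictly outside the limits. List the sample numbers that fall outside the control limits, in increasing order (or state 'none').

All 8 points lie within [718.3, 786.7].

none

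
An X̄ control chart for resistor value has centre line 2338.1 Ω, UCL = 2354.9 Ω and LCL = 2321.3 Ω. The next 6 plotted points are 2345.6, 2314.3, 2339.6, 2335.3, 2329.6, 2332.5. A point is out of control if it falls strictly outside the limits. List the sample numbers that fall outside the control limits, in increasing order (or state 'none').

2

Compare each point to [2321.3, 2354.9]: sample 2 = 2314.3 < LCL.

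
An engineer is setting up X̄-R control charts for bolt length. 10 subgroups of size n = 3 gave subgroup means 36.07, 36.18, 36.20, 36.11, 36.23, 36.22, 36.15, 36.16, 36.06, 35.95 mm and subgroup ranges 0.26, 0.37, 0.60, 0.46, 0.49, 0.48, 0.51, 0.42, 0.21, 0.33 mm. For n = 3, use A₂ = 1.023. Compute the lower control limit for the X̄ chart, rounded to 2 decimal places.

X̄̄ = (36.07 + 36.18 + 36.20 + 36.11 + 36.23 + 36.22 + 36.15 + 36.16 + 36.06 + 35.95) / 10 = 361.3300 / 10 = 36.1330
R̄ = (0.26 + 0.37 + 0.60 + 0.46 + 0.49 + 0.48 + 0.51 + 0.42 + 0.21 + 0.33) / 10 = 4.1300 / 10 = 0.4130
LCL = X̄̄ − A₂·R̄ = 36.1330 − 1.023 × 0.4130 = 35.7105

35.71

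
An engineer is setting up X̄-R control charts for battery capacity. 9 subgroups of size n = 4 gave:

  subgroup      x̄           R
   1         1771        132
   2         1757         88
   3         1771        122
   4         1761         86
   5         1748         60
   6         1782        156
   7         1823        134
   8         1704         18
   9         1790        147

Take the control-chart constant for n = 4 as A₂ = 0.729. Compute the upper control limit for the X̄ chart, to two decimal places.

X̄̄ = (1771 + 1757 + 1771 + 1761 + 1748 + 1782 + 1823 + 1704 + 1790) / 9 = 15907.0000 / 9 = 1767.4444
R̄ = (132 + 88 + 122 + 86 + 60 + 156 + 134 + 18 + 147) / 9 = 943.0000 / 9 = 104.7778
UCL = X̄̄ + A₂·R̄ = 1767.4444 + 0.729 × 104.7778 = 1843.8274

1843.83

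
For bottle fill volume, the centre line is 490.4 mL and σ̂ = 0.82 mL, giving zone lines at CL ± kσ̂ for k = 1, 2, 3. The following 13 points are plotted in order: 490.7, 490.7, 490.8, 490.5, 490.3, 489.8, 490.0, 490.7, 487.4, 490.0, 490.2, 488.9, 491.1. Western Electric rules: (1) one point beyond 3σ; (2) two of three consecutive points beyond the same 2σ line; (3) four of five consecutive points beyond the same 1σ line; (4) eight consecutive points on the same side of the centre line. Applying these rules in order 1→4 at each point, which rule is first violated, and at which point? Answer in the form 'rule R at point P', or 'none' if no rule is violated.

rule 1 at point 9

Zone of each point (C = within 1σ̂, B = 1σ̂–2σ̂, A = 2σ̂–3σ̂, * = beyond 3σ̂; sign = side of CL): 1:+C, 2:+C, 3:+C, 4:+C, 5:-C, 6:-C, 7:-C, 8:+C, 9:-*, 10:-C, 11:-C, 12:-B, 13:+C
Rule 1 (one point beyond the 3σ limits) is satisfied at point 9.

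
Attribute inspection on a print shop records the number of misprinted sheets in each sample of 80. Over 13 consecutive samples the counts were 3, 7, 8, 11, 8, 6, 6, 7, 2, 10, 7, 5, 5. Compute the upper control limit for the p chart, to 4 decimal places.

p̄ = Σdᵢ / (k·n) = 85 / (13 × 80) = 0.08173
UCL = p̄ + 3·√(p̄(1−p̄)/n) = 0.08173 + 3 × √(0.08173×0.91827/80) = 0.08173 + 3 × 0.03063 = 0.17362

0.1736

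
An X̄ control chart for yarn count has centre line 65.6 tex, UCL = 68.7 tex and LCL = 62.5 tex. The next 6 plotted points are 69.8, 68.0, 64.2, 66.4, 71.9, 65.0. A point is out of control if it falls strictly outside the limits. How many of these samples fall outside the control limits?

Compare each point to [62.5, 68.7]: sample 1 = 69.8 > UCL; sample 5 = 71.9 > UCL.

2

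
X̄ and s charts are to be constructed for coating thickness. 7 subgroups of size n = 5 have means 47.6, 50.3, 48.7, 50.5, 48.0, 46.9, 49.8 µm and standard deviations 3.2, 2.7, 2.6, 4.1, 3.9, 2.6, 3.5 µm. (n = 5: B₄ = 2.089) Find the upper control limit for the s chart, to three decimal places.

6.744

s̄ = (3.2 + 2.7 + 2.6 + 4.1 + 3.9 + 2.6 + 3.5) / 7 = 3.2286
UCL_s = B₄·s̄ = 2.089 × 3.2286 = 6.7445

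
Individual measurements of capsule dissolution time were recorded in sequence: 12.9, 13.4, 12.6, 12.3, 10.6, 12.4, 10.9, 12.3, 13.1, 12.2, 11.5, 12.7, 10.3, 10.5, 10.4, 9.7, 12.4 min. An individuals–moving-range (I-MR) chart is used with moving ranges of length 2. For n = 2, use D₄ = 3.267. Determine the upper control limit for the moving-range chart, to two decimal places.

Moving ranges: 0.5, 0.8, 0.3, 1.7, 1.8, 1.5, 1.4, 0.8, 0.9, 0.7, 1.2, 2.4, 0.2, 0.1, 0.7, 2.7; M̄R̄ = 17.7000 / 16 = 1.1062
UCL_MR = D₄·M̄R̄ = 3.267 × 1.1062 = 3.6141

3.61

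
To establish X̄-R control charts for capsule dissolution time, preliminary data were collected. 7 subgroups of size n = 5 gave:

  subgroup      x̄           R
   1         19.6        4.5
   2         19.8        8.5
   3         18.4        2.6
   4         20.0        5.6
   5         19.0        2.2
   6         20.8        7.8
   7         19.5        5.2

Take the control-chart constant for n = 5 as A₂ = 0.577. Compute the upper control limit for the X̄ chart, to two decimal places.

22.59

X̄̄ = (19.6 + 19.8 + 18.4 + 20.0 + 19.0 + 20.8 + 19.5) / 7 = 137.1000 / 7 = 19.5857
R̄ = (4.5 + 8.5 + 2.6 + 5.6 + 2.2 + 7.8 + 5.2) / 7 = 36.4000 / 7 = 5.2000
UCL = X̄̄ + A₂·R̄ = 19.5857 + 0.577 × 5.2000 = 22.5861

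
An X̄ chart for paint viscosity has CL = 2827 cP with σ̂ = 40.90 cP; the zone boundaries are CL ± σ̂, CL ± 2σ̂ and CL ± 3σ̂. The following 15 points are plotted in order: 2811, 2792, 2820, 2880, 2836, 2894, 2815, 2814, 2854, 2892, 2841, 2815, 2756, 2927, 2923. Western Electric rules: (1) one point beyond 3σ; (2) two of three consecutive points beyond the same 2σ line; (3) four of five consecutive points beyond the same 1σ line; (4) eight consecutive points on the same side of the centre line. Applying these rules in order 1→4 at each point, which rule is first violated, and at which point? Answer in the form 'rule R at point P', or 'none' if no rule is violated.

rule 2 at point 15

Zone of each point (C = within 1σ̂, B = 1σ̂–2σ̂, A = 2σ̂–3σ̂, * = beyond 3σ̂; sign = side of CL): 1:-C, 2:-C, 3:-C, 4:+B, 5:+C, 6:+B, 7:-C, 8:-C, 9:+C, 10:+B, 11:+C, 12:-C, 13:-B, 14:+A, 15:+A
Rule 2 (two of three consecutive points beyond the same 2σ limit) is satisfied at point 15.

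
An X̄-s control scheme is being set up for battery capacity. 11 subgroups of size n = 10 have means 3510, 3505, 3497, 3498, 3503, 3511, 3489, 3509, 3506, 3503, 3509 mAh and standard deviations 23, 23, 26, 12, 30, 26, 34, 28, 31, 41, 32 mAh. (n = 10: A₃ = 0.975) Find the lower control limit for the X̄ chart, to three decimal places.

X̄̄ = (3510 + 3505 + 3497 + 3498 + 3503 + 3511 + 3489 + 3509 + 3506 + 3503 + 3509) / 11 = 3503.6364
s̄ = (23 + 23 + 26 + 12 + 30 + 26 + 34 + 28 + 31 + 41 + 32) / 11 = 27.8182
LCL = X̄̄ − A₃·s̄ = 3503.6364 − 0.975 × 27.8182 = 3476.5136

3476.514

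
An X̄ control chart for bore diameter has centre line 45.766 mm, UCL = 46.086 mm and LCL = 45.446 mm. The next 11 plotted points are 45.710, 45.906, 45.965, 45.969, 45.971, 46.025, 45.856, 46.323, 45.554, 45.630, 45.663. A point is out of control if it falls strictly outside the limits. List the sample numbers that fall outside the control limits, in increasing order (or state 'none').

Compare each point to [45.446, 46.086]: sample 8 = 46.323 > UCL.

8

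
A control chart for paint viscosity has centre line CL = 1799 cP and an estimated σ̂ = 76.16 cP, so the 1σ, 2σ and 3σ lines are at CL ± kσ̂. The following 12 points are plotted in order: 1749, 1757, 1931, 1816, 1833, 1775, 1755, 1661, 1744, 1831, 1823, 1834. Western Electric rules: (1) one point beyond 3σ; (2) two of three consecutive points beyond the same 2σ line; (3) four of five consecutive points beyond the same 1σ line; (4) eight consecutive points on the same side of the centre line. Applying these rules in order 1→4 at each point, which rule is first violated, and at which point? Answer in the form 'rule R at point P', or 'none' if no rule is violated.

none

Zone of each point (C = within 1σ̂, B = 1σ̂–2σ̂, A = 2σ̂–3σ̂, * = beyond 3σ̂; sign = side of CL): 1:-C, 2:-C, 3:+B, 4:+C, 5:+C, 6:-C, 7:-C, 8:-B, 9:-C, 10:+C, 11:+C, 12:+C
No rule fires across all 12 points.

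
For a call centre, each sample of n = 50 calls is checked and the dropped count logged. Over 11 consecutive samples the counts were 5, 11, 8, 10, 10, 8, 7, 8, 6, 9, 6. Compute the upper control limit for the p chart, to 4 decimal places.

p̄ = Σdᵢ / (k·n) = 88 / (11 × 50) = 0.16000
UCL = p̄ + 3·√(p̄(1−p̄)/n) = 0.16000 + 3 × √(0.16000×0.84000/50) = 0.16000 + 3 × 0.05185 = 0.31554

0.3155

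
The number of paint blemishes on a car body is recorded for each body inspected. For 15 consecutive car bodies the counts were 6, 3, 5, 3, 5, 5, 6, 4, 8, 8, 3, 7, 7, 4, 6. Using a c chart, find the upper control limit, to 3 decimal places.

12.262

c̄ = (6 + 3 + 5 + 3 + 5 + 5 + 6 + 4 + 8 + 8 + 3 + 7 + 7 + 4 + 6) / 15 = 80 / 15 = 5.3333
UCL = c̄ + 3√c̄ = 5.3333 + 3 × √5.3333 = 5.3333 + 3 × 2.3094 = 12.2615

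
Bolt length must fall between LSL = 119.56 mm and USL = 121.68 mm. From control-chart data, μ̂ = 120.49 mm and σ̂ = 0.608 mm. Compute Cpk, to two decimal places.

Cpu = (USL − μ̂) / (3σ̂) = (121.68 − 120.49) / (3 × 0.608) = 0.6524; Cpl = (μ̂ − LSL) / (3σ̂) = (120.49 − 119.56) / (3 × 0.608) = 0.5099; Cpk = min(Cpu, Cpl) = 0.5099

0.51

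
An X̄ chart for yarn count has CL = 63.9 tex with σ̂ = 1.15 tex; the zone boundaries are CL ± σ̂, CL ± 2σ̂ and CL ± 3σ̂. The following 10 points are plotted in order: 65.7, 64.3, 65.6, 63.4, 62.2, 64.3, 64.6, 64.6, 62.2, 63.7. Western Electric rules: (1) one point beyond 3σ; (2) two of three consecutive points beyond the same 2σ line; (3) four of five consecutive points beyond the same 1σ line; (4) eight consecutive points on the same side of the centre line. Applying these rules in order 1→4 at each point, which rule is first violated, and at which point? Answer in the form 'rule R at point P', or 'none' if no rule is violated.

none

Zone of each point (C = within 1σ̂, B = 1σ̂–2σ̂, A = 2σ̂–3σ̂, * = beyond 3σ̂; sign = side of CL): 1:+B, 2:+C, 3:+B, 4:-C, 5:-B, 6:+C, 7:+C, 8:+C, 9:-B, 10:-C
No rule fires across all 10 points.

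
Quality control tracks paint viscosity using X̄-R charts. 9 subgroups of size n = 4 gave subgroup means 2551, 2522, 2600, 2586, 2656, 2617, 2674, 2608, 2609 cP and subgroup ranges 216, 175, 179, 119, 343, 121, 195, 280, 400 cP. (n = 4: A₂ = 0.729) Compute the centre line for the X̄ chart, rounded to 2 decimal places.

2602.56

X̄̄ = (2551 + 2522 + 2600 + 2586 + 2656 + 2617 + 2674 + 2608 + 2609) / 9 = 23423.0000 / 9 = 2602.5556
CL = X̄̄ = 2602.5556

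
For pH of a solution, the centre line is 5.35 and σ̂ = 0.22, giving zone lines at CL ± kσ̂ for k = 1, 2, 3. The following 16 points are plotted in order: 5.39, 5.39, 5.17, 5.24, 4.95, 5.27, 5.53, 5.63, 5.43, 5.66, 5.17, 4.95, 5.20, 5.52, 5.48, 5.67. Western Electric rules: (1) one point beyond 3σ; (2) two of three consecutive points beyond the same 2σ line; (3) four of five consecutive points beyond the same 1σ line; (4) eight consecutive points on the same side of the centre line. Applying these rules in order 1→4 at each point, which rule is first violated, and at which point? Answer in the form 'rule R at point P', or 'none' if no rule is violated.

none

Zone of each point (C = within 1σ̂, B = 1σ̂–2σ̂, A = 2σ̂–3σ̂, * = beyond 3σ̂; sign = side of CL): 1:+C, 2:+C, 3:-C, 4:-C, 5:-B, 6:-C, 7:+C, 8:+B, 9:+C, 10:+B, 11:-C, 12:-B, 13:-C, 14:+C, 15:+C, 16:+B
No rule fires across all 16 points.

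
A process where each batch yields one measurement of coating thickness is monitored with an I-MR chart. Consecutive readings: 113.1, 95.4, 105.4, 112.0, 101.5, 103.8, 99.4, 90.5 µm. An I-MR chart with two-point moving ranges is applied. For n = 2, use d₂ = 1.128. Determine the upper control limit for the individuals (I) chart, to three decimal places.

125.586

X̄ = (113.1 + 95.4 + 105.4 + 112.0 + 101.5 + 103.8 + 99.4 + 90.5) / 8 = 102.6375
Moving ranges: 17.7, 10.0, 6.6, 10.5, 2.3, 4.4, 8.9; M̄R̄ = 60.4000 / 7 = 8.6286
UCL = X̄ + 3·M̄R̄/d₂ = 102.6375 + 3 × 8.6286 / 1.128 = 125.5858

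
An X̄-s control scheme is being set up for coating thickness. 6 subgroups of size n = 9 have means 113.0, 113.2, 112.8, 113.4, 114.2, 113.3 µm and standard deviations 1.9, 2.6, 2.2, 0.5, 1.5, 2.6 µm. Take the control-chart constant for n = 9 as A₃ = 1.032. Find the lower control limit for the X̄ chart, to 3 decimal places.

X̄̄ = (113.0 + 113.2 + 112.8 + 113.4 + 114.2 + 113.3) / 6 = 113.3167
s̄ = (1.9 + 2.6 + 2.2 + 0.5 + 1.5 + 2.6) / 6 = 1.8833
LCL = X̄̄ − A₃·s̄ = 113.3167 − 1.032 × 1.8833 = 111.3731

111.373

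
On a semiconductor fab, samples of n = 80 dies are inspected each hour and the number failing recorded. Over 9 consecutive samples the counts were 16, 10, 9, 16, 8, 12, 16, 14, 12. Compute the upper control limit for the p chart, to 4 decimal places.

p̄ = Σdᵢ / (k·n) = 113 / (9 × 80) = 0.15694
UCL = p̄ + 3·√(p̄(1−p̄)/n) = 0.15694 + 3 × √(0.15694×0.84306/80) = 0.15694 + 3 × 0.04067 = 0.27895

0.2789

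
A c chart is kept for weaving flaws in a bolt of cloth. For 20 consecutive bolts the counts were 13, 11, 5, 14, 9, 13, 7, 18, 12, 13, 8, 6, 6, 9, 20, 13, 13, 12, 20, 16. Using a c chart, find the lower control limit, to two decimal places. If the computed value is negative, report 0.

1.55

c̄ = (13 + 11 + 5 + 14 + 9 + 13 + 7 + 18 + 12 + 13 + 8 + 6 + 6 + 9 + 20 + 13 + 13 + 12 + 20 + 16) / 20 = 238 / 20 = 11.9000
LCL = c̄ − 3√c̄ = 11.9000 − 3 × 3.4496 = 1.5511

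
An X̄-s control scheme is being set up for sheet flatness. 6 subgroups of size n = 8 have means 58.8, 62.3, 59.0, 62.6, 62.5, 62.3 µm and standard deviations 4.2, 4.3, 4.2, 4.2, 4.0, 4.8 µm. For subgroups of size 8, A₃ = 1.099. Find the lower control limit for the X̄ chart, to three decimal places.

56.543

X̄̄ = (58.8 + 62.3 + 59.0 + 62.6 + 62.5 + 62.3) / 6 = 61.2500
s̄ = (4.2 + 4.3 + 4.2 + 4.2 + 4.0 + 4.8) / 6 = 4.2833
LCL = X̄̄ − A₃·s̄ = 61.2500 − 1.099 × 4.2833 = 56.5426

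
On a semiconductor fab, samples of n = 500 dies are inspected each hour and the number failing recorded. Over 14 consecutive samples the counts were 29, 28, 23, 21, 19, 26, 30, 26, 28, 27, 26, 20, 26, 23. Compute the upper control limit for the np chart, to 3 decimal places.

39.803

p̄ = Σdᵢ / (k·n) = 352 / (14 × 500) = 0.05029
UCL = np̄ + 3·√(np̄(1−p̄)) = 25.1429 + 3 × √(25.1429×0.94971) = 25.1429 + 3 × 4.8866 = 39.8026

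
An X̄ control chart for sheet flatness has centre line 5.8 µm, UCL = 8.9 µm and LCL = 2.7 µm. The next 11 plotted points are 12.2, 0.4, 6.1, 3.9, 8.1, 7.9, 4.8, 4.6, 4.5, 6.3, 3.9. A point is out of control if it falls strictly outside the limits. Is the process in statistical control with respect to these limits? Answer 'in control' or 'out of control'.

Compare each point to [2.7, 8.9]: sample 1 = 12.2 > UCL; sample 2 = 0.4 < LCL.

out of control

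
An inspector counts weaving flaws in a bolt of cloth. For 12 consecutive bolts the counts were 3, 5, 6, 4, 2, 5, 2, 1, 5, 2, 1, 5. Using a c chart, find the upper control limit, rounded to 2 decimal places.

8.96

c̄ = (3 + 5 + 6 + 4 + 2 + 5 + 2 + 1 + 5 + 2 + 1 + 5) / 12 = 41 / 12 = 3.4167
UCL = c̄ + 3√c̄ = 3.4167 + 3 × √3.4167 = 3.4167 + 3 × 1.8484 = 8.9619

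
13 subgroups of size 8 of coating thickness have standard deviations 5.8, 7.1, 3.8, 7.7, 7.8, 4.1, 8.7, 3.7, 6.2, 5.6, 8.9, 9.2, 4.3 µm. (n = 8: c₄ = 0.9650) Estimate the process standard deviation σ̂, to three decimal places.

6.608

s̄ = (5.8 + 7.1 + 3.8 + 7.7 + 7.8 + 4.1 + 8.7 + 3.7 + 6.2 + 5.6 + 8.9 + 9.2 + 4.3) / 13 = 6.3769
σ̂ = s̄ / c₄ = 6.3769 / 0.9650 = 6.6082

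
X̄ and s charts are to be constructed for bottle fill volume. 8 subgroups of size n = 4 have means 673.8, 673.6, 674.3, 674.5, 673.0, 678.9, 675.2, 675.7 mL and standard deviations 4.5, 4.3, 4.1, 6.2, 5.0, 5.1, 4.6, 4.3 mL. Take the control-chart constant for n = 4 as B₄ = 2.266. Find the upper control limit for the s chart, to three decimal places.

s̄ = (4.5 + 4.3 + 4.1 + 6.2 + 5.0 + 5.1 + 4.6 + 4.3) / 8 = 4.7625
UCL_s = B₄·s̄ = 2.266 × 4.7625 = 10.7918

10.792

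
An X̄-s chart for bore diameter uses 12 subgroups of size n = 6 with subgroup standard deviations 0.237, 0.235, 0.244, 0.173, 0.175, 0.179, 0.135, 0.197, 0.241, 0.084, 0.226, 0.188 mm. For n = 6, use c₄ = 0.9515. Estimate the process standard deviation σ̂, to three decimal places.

s̄ = (0.237 + 0.235 + 0.244 + 0.173 + 0.175 + 0.179 + 0.135 + 0.197 + 0.241 + 0.084 + 0.226 + 0.188) / 12 = 0.1928
σ̂ = s̄ / c₄ = 0.1928 / 0.9515 = 0.2027

0.203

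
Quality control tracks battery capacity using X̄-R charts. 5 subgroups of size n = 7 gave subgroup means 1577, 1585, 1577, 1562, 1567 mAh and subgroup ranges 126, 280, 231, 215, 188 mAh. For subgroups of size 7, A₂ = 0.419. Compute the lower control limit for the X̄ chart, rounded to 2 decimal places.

1486.45

X̄̄ = (1577 + 1585 + 1577 + 1562 + 1567) / 5 = 7868.0000 / 5 = 1573.6000
R̄ = (126 + 280 + 231 + 215 + 188) / 5 = 1040.0000 / 5 = 208.0000
LCL = X̄̄ − A₂·R̄ = 1573.6000 − 0.419 × 208.0000 = 1486.4480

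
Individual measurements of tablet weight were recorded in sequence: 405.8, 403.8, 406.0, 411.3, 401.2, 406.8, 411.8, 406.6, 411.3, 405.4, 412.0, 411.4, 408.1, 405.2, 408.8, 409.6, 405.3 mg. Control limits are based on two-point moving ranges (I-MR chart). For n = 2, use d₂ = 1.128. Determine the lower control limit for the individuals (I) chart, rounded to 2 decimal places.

X̄ = (405.8 + 403.8 + 406.0 + 411.3 + 401.2 + 406.8 + 411.8 + 406.6 + 411.3 + 405.4 + 412.0 + 411.4 + 408.1 + 405.2 + 408.8 + 409.6 + 405.3) / 17 = 407.6706
Moving ranges: 2.0, 2.2, 5.3, 10.1, 5.6, 5.0, 5.2, 4.7, 5.9, 6.6, 0.6, 3.3, 2.9, 3.6, 0.8, 4.3; M̄R̄ = 68.1000 / 16 = 4.2562
LCL = X̄ − 3·M̄R̄/d₂ = 407.6706 − 3 × 4.2562 / 1.128 = 396.3508

396.35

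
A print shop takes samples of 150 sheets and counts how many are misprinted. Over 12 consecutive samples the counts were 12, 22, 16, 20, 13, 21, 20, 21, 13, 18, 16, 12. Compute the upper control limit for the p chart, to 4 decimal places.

0.1910

p̄ = Σdᵢ / (k·n) = 204 / (12 × 150) = 0.11333
UCL = p̄ + 3·√(p̄(1−p̄)/n) = 0.11333 + 3 × √(0.11333×0.88667/150) = 0.11333 + 3 × 0.02588 = 0.19098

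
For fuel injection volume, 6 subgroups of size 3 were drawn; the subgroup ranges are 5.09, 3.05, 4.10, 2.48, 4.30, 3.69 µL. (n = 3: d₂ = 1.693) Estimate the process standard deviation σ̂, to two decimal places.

2.24

R̄ = (5.09 + 3.05 + 4.10 + 2.48 + 4.30 + 3.69) / 6 = 3.7850
σ̂ = R̄ / d₂ = 3.7850 / 1.693 = 2.2357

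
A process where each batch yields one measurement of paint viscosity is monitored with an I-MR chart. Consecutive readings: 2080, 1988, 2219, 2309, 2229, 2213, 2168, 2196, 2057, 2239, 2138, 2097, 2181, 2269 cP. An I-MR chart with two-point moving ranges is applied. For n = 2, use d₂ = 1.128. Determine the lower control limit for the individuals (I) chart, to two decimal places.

1921.24

X̄ = (2080 + 1988 + 2219 + 2309 + 2229 + 2213 + 2168 + 2196 + 2057 + 2239 + 2138 + 2097 + 2181 + 2269) / 14 = 2170.2143
Moving ranges: 92, 231, 90, 80, 16, 45, 28, 139, 182, 101, 41, 84, 88; M̄R̄ = 1217.0000 / 13 = 93.6154
LCL = X̄ − 3·M̄R̄/d₂ = 2170.2143 − 3 × 93.6154 / 1.128 = 1921.2372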